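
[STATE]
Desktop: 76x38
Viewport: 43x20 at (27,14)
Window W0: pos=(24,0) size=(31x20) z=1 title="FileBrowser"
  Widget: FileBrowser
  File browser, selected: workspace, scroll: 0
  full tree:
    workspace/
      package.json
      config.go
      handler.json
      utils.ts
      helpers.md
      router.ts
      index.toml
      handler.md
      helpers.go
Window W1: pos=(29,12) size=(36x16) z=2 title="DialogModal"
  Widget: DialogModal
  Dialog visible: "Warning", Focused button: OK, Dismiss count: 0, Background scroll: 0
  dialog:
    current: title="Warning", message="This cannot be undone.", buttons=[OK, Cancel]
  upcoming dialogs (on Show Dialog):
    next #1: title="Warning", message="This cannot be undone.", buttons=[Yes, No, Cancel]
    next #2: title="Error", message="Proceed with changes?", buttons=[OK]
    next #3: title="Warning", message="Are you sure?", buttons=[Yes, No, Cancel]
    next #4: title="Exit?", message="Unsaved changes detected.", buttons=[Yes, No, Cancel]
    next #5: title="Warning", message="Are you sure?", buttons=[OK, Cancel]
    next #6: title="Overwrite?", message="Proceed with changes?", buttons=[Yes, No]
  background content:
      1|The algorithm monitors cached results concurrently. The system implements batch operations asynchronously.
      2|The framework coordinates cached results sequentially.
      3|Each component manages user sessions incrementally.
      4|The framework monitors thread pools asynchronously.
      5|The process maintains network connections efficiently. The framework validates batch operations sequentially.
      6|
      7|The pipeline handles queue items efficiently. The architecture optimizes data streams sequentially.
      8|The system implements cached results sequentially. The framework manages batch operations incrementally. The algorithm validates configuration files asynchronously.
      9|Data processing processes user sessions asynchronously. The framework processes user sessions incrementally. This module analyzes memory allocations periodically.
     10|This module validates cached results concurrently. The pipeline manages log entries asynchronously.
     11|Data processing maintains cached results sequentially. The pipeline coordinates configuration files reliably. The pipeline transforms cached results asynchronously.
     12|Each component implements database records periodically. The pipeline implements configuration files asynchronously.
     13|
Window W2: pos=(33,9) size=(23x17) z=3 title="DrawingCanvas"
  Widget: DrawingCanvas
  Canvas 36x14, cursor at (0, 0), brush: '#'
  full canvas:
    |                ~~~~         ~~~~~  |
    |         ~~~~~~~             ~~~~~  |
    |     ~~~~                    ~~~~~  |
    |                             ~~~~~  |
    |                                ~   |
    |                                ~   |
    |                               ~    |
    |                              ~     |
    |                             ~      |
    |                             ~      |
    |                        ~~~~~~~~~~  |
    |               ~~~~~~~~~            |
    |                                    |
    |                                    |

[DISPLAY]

  ┠───┃     ~~~~            ┃────────┨     
  ┃The┃                     ┃hed resu┃     
  ┃The┃                     ┃cached r┃     
  ┃Eac┃                     ┃r sessio┃     
  ┃The┃                     ┃───┐pool┃     
━━┃The┃                     ┃   │conn┃     
  ┃   ┃                     ┃e. │    ┃     
  ┃The┃                     ┃   │ms e┃     
  ┃The┃                     ┃───┘esul┃     
  ┃Dat┃               ~~~~~~┃user ses┃     
  ┃Thi┃                     ┃ed resul┃     
  ┃Dat┗━━━━━━━━━━━━━━━━━━━━━┛cached r┃     
  ┃Each component implements database┃     
  ┗━━━━━━━━━━━━━━━━━━━━━━━━━━━━━━━━━━┛     
                                           
                                           
                                           
                                           
                                           
                                           


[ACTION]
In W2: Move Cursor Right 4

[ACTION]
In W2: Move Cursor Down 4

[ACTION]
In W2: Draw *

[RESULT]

  ┠───┃     ~~~~            ┃────────┨     
  ┃The┃                     ┃hed resu┃     
  ┃The┃    *                ┃cached r┃     
  ┃Eac┃                     ┃r sessio┃     
  ┃The┃                     ┃───┐pool┃     
━━┃The┃                     ┃   │conn┃     
  ┃   ┃                     ┃e. │    ┃     
  ┃The┃                     ┃   │ms e┃     
  ┃The┃                     ┃───┘esul┃     
  ┃Dat┃               ~~~~~~┃user ses┃     
  ┃Thi┃                     ┃ed resul┃     
  ┃Dat┗━━━━━━━━━━━━━━━━━━━━━┛cached r┃     
  ┃Each component implements database┃     
  ┗━━━━━━━━━━━━━━━━━━━━━━━━━━━━━━━━━━┛     
                                           
                                           
                                           
                                           
                                           
                                           


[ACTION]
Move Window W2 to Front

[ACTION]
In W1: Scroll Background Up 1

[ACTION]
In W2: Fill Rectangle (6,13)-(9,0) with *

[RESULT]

  ┠───┃     ~~~~            ┃────────┨     
  ┃The┃                     ┃hed resu┃     
  ┃The┃    *                ┃cached r┃     
  ┃Eac┃                     ┃r sessio┃     
  ┃The┃**************       ┃───┐pool┃     
━━┃The┃**************       ┃   │conn┃     
  ┃   ┃**************       ┃e. │    ┃     
  ┃The┃**************       ┃   │ms e┃     
  ┃The┃                     ┃───┘esul┃     
  ┃Dat┃               ~~~~~~┃user ses┃     
  ┃Thi┃                     ┃ed resul┃     
  ┃Dat┗━━━━━━━━━━━━━━━━━━━━━┛cached r┃     
  ┃Each component implements database┃     
  ┗━━━━━━━━━━━━━━━━━━━━━━━━━━━━━━━━━━┛     
                                           
                                           
                                           
                                           
                                           
                                           


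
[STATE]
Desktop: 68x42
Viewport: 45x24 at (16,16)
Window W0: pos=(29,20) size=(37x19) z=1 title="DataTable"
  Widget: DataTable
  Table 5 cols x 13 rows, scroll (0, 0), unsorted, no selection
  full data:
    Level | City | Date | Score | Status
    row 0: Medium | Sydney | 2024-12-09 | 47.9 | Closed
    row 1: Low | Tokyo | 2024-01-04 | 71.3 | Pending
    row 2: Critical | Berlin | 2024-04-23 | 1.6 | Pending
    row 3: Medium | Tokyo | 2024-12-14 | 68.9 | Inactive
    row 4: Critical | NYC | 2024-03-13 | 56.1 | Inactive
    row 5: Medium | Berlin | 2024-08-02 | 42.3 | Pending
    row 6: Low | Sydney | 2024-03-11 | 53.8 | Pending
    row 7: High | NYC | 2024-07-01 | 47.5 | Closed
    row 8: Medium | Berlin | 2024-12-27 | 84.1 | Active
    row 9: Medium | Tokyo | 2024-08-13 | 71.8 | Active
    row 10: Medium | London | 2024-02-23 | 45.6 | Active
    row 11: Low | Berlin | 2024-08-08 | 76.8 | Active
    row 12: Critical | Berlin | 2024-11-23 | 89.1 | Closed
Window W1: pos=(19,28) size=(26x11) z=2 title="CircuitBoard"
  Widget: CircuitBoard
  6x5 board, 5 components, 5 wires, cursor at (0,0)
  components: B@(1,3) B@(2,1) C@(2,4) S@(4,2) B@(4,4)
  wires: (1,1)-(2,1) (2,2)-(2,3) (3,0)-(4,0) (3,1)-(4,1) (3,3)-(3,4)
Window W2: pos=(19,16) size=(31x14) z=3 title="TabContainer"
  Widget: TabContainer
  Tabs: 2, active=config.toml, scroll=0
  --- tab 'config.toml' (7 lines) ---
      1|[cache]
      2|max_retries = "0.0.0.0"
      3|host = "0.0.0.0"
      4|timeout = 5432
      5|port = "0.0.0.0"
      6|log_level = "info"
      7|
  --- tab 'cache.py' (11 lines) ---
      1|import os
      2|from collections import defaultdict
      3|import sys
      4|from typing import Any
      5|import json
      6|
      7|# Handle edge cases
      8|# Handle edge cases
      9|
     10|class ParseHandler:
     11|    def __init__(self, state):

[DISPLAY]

   ┏━━━━━━━━━━━━━━━━━━━━━━━━━━━━━┓           
   ┃ TabContainer                ┃           
   ┠─────────────────────────────┨           
   ┃[config.toml]│ cache.py      ┃           
   ┃─────────────────────────────┃━━━━━━━━━━━
   ┃[cache]                      ┃           
   ┃max_retries = "0.0.0.0"      ┃───────────
   ┃host = "0.0.0.0"             ┃      │Scor
   ┃timeout = 5432               ┃──────┼────
   ┃port = "0.0.0.0"             ┃-12-09│47.9
   ┃log_level = "info"           ┃-01-04│71.3
   ┃                             ┃-04-23│1.6 
   ┃                             ┃-12-14│68.9
   ┗━━━━━━━━━━━━━━━━━━━━━━━━━━━━━┛-03-13│56.1
   ┠────────────────────────┨│2024-08-02│42.3
   ┃   0 1 2 3 4 5          ┃│2024-03-11│53.8
   ┃0  [.]                  ┃│2024-07-01│47.5
   ┃                        ┃│2024-12-27│84.1
   ┃1       ·       B       ┃│2024-08-13│71.8
   ┃        │               ┃│2024-02-23│45.6
   ┃2       B   · ─ ·   C   ┃│2024-08-08│76.8
   ┃                        ┃│2024-11-23│89.1
   ┗━━━━━━━━━━━━━━━━━━━━━━━━┛━━━━━━━━━━━━━━━━
                                             


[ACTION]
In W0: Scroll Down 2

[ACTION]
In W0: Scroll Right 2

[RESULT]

   ┏━━━━━━━━━━━━━━━━━━━━━━━━━━━━━┓           
   ┃ TabContainer                ┃           
   ┠─────────────────────────────┨           
   ┃[config.toml]│ cache.py      ┃           
   ┃─────────────────────────────┃━━━━━━━━━━━
   ┃[cache]                      ┃           
   ┃max_retries = "0.0.0.0"      ┃───────────
   ┃host = "0.0.0.0"             ┃    │Score│
   ┃timeout = 5432               ┃────┼─────┼
   ┃port = "0.0.0.0"             ┃2-09│47.9 │
   ┃log_level = "info"           ┃1-04│71.3 │
   ┃                             ┃4-23│1.6  │
   ┃                             ┃2-14│68.9 │
   ┗━━━━━━━━━━━━━━━━━━━━━━━━━━━━━┛3-13│56.1 │
   ┠────────────────────────┨024-08-02│42.3 │
   ┃   0 1 2 3 4 5          ┃024-03-11│53.8 │
   ┃0  [.]                  ┃024-07-01│47.5 │
   ┃                        ┃024-12-27│84.1 │
   ┃1       ·       B       ┃024-08-13│71.8 │
   ┃        │               ┃024-02-23│45.6 │
   ┃2       B   · ─ ·   C   ┃024-08-08│76.8 │
   ┃                        ┃024-11-23│89.1 │
   ┗━━━━━━━━━━━━━━━━━━━━━━━━┛━━━━━━━━━━━━━━━━
                                             


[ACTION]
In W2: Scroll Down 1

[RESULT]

   ┏━━━━━━━━━━━━━━━━━━━━━━━━━━━━━┓           
   ┃ TabContainer                ┃           
   ┠─────────────────────────────┨           
   ┃[config.toml]│ cache.py      ┃           
   ┃─────────────────────────────┃━━━━━━━━━━━
   ┃max_retries = "0.0.0.0"      ┃           
   ┃host = "0.0.0.0"             ┃───────────
   ┃timeout = 5432               ┃    │Score│
   ┃port = "0.0.0.0"             ┃────┼─────┼
   ┃log_level = "info"           ┃2-09│47.9 │
   ┃                             ┃1-04│71.3 │
   ┃                             ┃4-23│1.6  │
   ┃                             ┃2-14│68.9 │
   ┗━━━━━━━━━━━━━━━━━━━━━━━━━━━━━┛3-13│56.1 │
   ┠────────────────────────┨024-08-02│42.3 │
   ┃   0 1 2 3 4 5          ┃024-03-11│53.8 │
   ┃0  [.]                  ┃024-07-01│47.5 │
   ┃                        ┃024-12-27│84.1 │
   ┃1       ·       B       ┃024-08-13│71.8 │
   ┃        │               ┃024-02-23│45.6 │
   ┃2       B   · ─ ·   C   ┃024-08-08│76.8 │
   ┃                        ┃024-11-23│89.1 │
   ┗━━━━━━━━━━━━━━━━━━━━━━━━┛━━━━━━━━━━━━━━━━
                                             


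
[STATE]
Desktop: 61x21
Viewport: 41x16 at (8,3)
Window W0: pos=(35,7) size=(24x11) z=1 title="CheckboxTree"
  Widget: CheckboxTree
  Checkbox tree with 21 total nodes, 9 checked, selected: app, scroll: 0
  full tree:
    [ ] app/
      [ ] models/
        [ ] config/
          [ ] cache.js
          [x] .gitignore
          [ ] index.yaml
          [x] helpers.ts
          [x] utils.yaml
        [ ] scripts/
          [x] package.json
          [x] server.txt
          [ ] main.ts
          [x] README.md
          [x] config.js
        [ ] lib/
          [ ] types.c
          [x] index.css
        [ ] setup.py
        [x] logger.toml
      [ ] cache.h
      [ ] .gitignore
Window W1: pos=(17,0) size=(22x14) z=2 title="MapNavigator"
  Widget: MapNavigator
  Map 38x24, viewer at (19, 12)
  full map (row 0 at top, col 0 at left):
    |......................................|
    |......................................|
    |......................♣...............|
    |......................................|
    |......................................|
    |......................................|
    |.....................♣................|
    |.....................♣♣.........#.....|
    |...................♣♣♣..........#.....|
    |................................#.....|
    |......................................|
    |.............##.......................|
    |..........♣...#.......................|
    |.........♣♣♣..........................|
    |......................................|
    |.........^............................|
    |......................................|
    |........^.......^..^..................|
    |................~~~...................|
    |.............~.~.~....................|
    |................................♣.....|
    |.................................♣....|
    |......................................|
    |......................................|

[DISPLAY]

         ┃............♣♣......┃          
         ┃..........♣♣♣.......┃          
         ┃....................┃          
         ┃....................┃          
         ┃....##..............┃━━━━━━━━━━
         ┃.♣...#....@.........┃eckboxTree
         ┃♣♣♣.................┃──────────
         ┃....................┃] app/    
         ┃^...................┃[-] models
         ┃....................┃  [-] conf
         ┗━━━━━━━━━━━━━━━━━━━━┛    [ ] ca
                           ┃       [x] .g
                           ┃       [ ] in
                           ┃       [x] he
                           ┗━━━━━━━━━━━━━
                                         


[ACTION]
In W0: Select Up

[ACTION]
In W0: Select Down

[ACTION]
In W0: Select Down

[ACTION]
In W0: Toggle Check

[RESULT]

         ┃............♣♣......┃          
         ┃..........♣♣♣.......┃          
         ┃....................┃          
         ┃....................┃          
         ┃....##..............┃━━━━━━━━━━
         ┃.♣...#....@.........┃eckboxTree
         ┃♣♣♣.................┃──────────
         ┃....................┃] app/    
         ┃^...................┃[-] models
         ┃....................┃  [x] conf
         ┗━━━━━━━━━━━━━━━━━━━━┛    [x] ca
                           ┃       [x] .g
                           ┃       [x] in
                           ┃       [x] he
                           ┗━━━━━━━━━━━━━
                                         


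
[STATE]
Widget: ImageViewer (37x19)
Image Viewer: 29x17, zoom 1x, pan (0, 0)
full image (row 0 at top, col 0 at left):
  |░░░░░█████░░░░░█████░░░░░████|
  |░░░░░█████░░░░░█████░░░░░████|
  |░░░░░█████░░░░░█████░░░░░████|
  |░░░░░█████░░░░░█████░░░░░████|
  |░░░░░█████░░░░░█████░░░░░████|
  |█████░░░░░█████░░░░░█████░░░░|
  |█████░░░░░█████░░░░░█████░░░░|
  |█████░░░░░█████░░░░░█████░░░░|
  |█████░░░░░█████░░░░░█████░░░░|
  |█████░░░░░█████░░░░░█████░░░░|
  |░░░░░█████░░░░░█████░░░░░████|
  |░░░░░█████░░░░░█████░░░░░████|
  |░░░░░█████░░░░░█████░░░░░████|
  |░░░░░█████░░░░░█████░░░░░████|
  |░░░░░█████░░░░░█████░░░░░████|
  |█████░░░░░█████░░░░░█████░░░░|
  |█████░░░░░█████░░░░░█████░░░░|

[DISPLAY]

░░░░░█████░░░░░█████░░░░░████        
░░░░░█████░░░░░█████░░░░░████        
░░░░░█████░░░░░█████░░░░░████        
░░░░░█████░░░░░█████░░░░░████        
░░░░░█████░░░░░█████░░░░░████        
█████░░░░░█████░░░░░█████░░░░        
█████░░░░░█████░░░░░█████░░░░        
█████░░░░░█████░░░░░█████░░░░        
█████░░░░░█████░░░░░█████░░░░        
█████░░░░░█████░░░░░█████░░░░        
░░░░░█████░░░░░█████░░░░░████        
░░░░░█████░░░░░█████░░░░░████        
░░░░░█████░░░░░█████░░░░░████        
░░░░░█████░░░░░█████░░░░░████        
░░░░░█████░░░░░█████░░░░░████        
█████░░░░░█████░░░░░█████░░░░        
█████░░░░░█████░░░░░█████░░░░        
                                     
                                     


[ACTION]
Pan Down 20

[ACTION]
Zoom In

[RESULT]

░░░░░░░░░░██████████░░░░░░░░░░███████
░░░░░░░░░░██████████░░░░░░░░░░███████
░░░░░░░░░░██████████░░░░░░░░░░███████
░░░░░░░░░░██████████░░░░░░░░░░███████
░░░░░░░░░░██████████░░░░░░░░░░███████
░░░░░░░░░░██████████░░░░░░░░░░███████
░░░░░░░░░░██████████░░░░░░░░░░███████
░░░░░░░░░░██████████░░░░░░░░░░███████
░░░░░░░░░░██████████░░░░░░░░░░███████
░░░░░░░░░░██████████░░░░░░░░░░███████
██████████░░░░░░░░░░██████████░░░░░░░
██████████░░░░░░░░░░██████████░░░░░░░
██████████░░░░░░░░░░██████████░░░░░░░
██████████░░░░░░░░░░██████████░░░░░░░
                                     
                                     
                                     
                                     
                                     


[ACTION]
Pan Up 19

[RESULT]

░░░░░░░░░░██████████░░░░░░░░░░███████
░░░░░░░░░░██████████░░░░░░░░░░███████
░░░░░░░░░░██████████░░░░░░░░░░███████
░░░░░░░░░░██████████░░░░░░░░░░███████
░░░░░░░░░░██████████░░░░░░░░░░███████
░░░░░░░░░░██████████░░░░░░░░░░███████
░░░░░░░░░░██████████░░░░░░░░░░███████
░░░░░░░░░░██████████░░░░░░░░░░███████
░░░░░░░░░░██████████░░░░░░░░░░███████
██████████░░░░░░░░░░██████████░░░░░░░
██████████░░░░░░░░░░██████████░░░░░░░
██████████░░░░░░░░░░██████████░░░░░░░
██████████░░░░░░░░░░██████████░░░░░░░
██████████░░░░░░░░░░██████████░░░░░░░
██████████░░░░░░░░░░██████████░░░░░░░
██████████░░░░░░░░░░██████████░░░░░░░
██████████░░░░░░░░░░██████████░░░░░░░
██████████░░░░░░░░░░██████████░░░░░░░
██████████░░░░░░░░░░██████████░░░░░░░


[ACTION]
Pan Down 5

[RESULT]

░░░░░░░░░░██████████░░░░░░░░░░███████
░░░░░░░░░░██████████░░░░░░░░░░███████
░░░░░░░░░░██████████░░░░░░░░░░███████
░░░░░░░░░░██████████░░░░░░░░░░███████
██████████░░░░░░░░░░██████████░░░░░░░
██████████░░░░░░░░░░██████████░░░░░░░
██████████░░░░░░░░░░██████████░░░░░░░
██████████░░░░░░░░░░██████████░░░░░░░
██████████░░░░░░░░░░██████████░░░░░░░
██████████░░░░░░░░░░██████████░░░░░░░
██████████░░░░░░░░░░██████████░░░░░░░
██████████░░░░░░░░░░██████████░░░░░░░
██████████░░░░░░░░░░██████████░░░░░░░
██████████░░░░░░░░░░██████████░░░░░░░
░░░░░░░░░░██████████░░░░░░░░░░███████
░░░░░░░░░░██████████░░░░░░░░░░███████
░░░░░░░░░░██████████░░░░░░░░░░███████
░░░░░░░░░░██████████░░░░░░░░░░███████
░░░░░░░░░░██████████░░░░░░░░░░███████


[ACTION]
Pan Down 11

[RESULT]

██████████░░░░░░░░░░██████████░░░░░░░
██████████░░░░░░░░░░██████████░░░░░░░
██████████░░░░░░░░░░██████████░░░░░░░
░░░░░░░░░░██████████░░░░░░░░░░███████
░░░░░░░░░░██████████░░░░░░░░░░███████
░░░░░░░░░░██████████░░░░░░░░░░███████
░░░░░░░░░░██████████░░░░░░░░░░███████
░░░░░░░░░░██████████░░░░░░░░░░███████
░░░░░░░░░░██████████░░░░░░░░░░███████
░░░░░░░░░░██████████░░░░░░░░░░███████
░░░░░░░░░░██████████░░░░░░░░░░███████
░░░░░░░░░░██████████░░░░░░░░░░███████
░░░░░░░░░░██████████░░░░░░░░░░███████
██████████░░░░░░░░░░██████████░░░░░░░
██████████░░░░░░░░░░██████████░░░░░░░
██████████░░░░░░░░░░██████████░░░░░░░
██████████░░░░░░░░░░██████████░░░░░░░
                                     
                                     


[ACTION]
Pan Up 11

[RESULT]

░░░░░░░░░░██████████░░░░░░░░░░███████
░░░░░░░░░░██████████░░░░░░░░░░███████
░░░░░░░░░░██████████░░░░░░░░░░███████
░░░░░░░░░░██████████░░░░░░░░░░███████
██████████░░░░░░░░░░██████████░░░░░░░
██████████░░░░░░░░░░██████████░░░░░░░
██████████░░░░░░░░░░██████████░░░░░░░
██████████░░░░░░░░░░██████████░░░░░░░
██████████░░░░░░░░░░██████████░░░░░░░
██████████░░░░░░░░░░██████████░░░░░░░
██████████░░░░░░░░░░██████████░░░░░░░
██████████░░░░░░░░░░██████████░░░░░░░
██████████░░░░░░░░░░██████████░░░░░░░
██████████░░░░░░░░░░██████████░░░░░░░
░░░░░░░░░░██████████░░░░░░░░░░███████
░░░░░░░░░░██████████░░░░░░░░░░███████
░░░░░░░░░░██████████░░░░░░░░░░███████
░░░░░░░░░░██████████░░░░░░░░░░███████
░░░░░░░░░░██████████░░░░░░░░░░███████


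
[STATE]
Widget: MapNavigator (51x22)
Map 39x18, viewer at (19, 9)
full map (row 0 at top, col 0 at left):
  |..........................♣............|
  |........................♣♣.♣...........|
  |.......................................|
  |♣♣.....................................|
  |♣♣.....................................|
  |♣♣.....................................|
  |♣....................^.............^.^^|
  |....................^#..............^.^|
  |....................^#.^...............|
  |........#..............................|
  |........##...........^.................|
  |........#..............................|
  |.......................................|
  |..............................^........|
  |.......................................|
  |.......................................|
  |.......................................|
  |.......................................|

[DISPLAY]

                                                   
                                                   
      ..........................♣............      
      ........................♣♣.♣...........      
      .......................................      
      ♣♣.....................................      
      ♣♣.....................................      
      ♣♣.....................................      
      ♣....................^.............^.^^      
      ....................^#..............^.^      
      ....................^#.^...............      
      ........#..........@...................      
      ........##...........^.................      
      ........#..............................      
      .......................................      
      ..............................^........      
      .......................................      
      .......................................      
      .......................................      
      .......................................      
                                                   
                                                   


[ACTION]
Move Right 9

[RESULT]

                                                   
                                                   
.......................♣............               
.....................♣♣.♣...........               
....................................               
....................................               
....................................               
....................................               
..................^.............^.^^               
.................^#..............^.^               
.................^#.^...............               
.....#...................@..........               
.....##...........^.................               
.....#..............................               
....................................               
...........................^........               
....................................               
....................................               
....................................               
....................................               
                                                   
                                                   


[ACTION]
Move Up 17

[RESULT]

                                                   
                                                   
                                                   
                                                   
                                                   
                                                   
                                                   
                                                   
                                                   
                                                   
                                                   
.......................♣.@..........               
.....................♣♣.♣...........               
....................................               
....................................               
....................................               
....................................               
..................^.............^.^^               
.................^#..............^.^               
.................^#.^...............               
.....#..............................               
.....##...........^.................               


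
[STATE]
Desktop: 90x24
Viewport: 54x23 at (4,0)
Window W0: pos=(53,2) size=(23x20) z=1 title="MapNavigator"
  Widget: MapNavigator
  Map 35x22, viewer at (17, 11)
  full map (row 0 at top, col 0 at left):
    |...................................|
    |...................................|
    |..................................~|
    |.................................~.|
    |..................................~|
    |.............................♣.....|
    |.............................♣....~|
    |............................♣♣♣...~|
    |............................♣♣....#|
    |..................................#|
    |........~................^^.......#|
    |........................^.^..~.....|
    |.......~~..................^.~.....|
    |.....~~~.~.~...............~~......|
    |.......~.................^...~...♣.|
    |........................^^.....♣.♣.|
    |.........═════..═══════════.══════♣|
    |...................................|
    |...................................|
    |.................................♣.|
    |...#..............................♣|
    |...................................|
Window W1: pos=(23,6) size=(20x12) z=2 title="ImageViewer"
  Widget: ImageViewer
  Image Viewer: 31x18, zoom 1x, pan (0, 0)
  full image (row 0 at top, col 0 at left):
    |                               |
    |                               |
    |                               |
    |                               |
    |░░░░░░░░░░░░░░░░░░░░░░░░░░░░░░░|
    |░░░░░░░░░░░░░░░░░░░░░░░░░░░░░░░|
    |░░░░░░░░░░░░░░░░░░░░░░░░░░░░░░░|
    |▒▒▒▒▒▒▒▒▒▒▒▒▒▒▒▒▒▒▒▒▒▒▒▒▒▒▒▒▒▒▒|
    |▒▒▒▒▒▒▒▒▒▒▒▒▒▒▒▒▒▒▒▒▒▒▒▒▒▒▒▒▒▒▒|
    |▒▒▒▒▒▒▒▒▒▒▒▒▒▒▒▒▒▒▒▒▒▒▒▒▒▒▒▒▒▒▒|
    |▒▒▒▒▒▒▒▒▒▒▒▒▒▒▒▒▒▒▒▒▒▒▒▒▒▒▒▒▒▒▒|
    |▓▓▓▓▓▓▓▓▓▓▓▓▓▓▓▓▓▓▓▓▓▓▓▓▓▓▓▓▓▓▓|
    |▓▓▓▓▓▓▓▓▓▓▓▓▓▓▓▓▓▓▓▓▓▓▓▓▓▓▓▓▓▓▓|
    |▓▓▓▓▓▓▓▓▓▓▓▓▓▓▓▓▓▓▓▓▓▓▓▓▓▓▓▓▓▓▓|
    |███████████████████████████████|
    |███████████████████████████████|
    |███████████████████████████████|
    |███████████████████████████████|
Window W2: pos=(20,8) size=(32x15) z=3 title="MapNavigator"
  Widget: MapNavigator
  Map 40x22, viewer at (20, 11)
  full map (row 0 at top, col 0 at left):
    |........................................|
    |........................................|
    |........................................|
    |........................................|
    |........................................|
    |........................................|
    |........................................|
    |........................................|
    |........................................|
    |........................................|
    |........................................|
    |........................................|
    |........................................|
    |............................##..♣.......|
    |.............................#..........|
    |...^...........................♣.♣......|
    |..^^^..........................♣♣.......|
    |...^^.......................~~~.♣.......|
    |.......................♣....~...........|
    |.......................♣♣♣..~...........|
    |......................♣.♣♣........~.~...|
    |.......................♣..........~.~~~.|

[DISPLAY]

                                                      
                                                      
                                                 ┏━━━━
                                                 ┃ Map
                                                 ┠────
                                                 ┃....
                   ┏━━━━━━━━━━━━━━━━━━┓          ┃....
                   ┃ ImageViewer      ┃          ┃....
                ┏━━━━━━━━━━━━━━━━━━━━━━━━━━━━━━┓ ┃....
                ┃ MapNavigator                 ┃ ┃....
                ┠──────────────────────────────┨ ┃....
                ┃..............................┃ ┃....
                ┃..............................┃ ┃.~..
                ┃..............................┃ ┃....
                ┃..............................┃ ┃~~..
                ┃..............................┃ ┃~.~.
                ┃...............@..............┃ ┃~...
                ┃..............................┃ ┃....
                ┃.......................##..♣..┃ ┃..══
                ┃........................#.....┃ ┃....
                ┃..........................♣.♣.┃ ┃....
                ┃..........................♣♣..┃ ┗━━━━
                ┗━━━━━━━━━━━━━━━━━━━━━━━━━━━━━━┛      


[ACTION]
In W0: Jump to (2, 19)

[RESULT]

                                                      
                                                      
                                                 ┏━━━━
                                                 ┃ Map
                                                 ┠────
                                                 ┃    
                   ┏━━━━━━━━━━━━━━━━━━┓          ┃    
                   ┃ ImageViewer      ┃          ┃    
                ┏━━━━━━━━━━━━━━━━━━━━━━━━━━━━━━┓ ┃    
                ┃ MapNavigator                 ┃ ┃    
                ┠──────────────────────────────┨ ┃    
                ┃..............................┃ ┃    
                ┃..............................┃ ┃    
                ┃..............................┃ ┃    
                ┃..............................┃ ┃    
                ┃..............................┃ ┃    
                ┃...............@..............┃ ┃    
                ┃..............................┃ ┃    
                ┃.......................##..♣..┃ ┃    
                ┃........................#.....┃ ┃    
                ┃..........................♣.♣.┃ ┃    
                ┃..........................♣♣..┃ ┗━━━━
                ┗━━━━━━━━━━━━━━━━━━━━━━━━━━━━━━┛      


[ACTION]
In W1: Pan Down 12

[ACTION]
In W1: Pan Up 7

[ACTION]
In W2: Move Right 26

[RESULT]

                                                      
                                                      
                                                 ┏━━━━
                                                 ┃ Map
                                                 ┠────
                                                 ┃    
                   ┏━━━━━━━━━━━━━━━━━━┓          ┃    
                   ┃ ImageViewer      ┃          ┃    
                ┏━━━━━━━━━━━━━━━━━━━━━━━━━━━━━━┓ ┃    
                ┃ MapNavigator                 ┃ ┃    
                ┠──────────────────────────────┨ ┃    
                ┃................              ┃ ┃    
                ┃................              ┃ ┃    
                ┃................              ┃ ┃    
                ┃................              ┃ ┃    
                ┃................              ┃ ┃    
                ┃...............@              ┃ ┃    
                ┃................              ┃ ┃    
                ┃....##..♣.......              ┃ ┃    
                ┃.....#..........              ┃ ┃    
                ┃.......♣.♣......              ┃ ┃    
                ┃.......♣♣.......              ┃ ┗━━━━
                ┗━━━━━━━━━━━━━━━━━━━━━━━━━━━━━━┛      
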